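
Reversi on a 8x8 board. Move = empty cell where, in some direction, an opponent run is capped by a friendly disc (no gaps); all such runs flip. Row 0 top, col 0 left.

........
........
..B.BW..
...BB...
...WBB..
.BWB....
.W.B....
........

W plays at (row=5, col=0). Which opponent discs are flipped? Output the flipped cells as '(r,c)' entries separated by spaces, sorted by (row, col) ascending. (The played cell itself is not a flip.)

Dir NW: edge -> no flip
Dir N: first cell '.' (not opp) -> no flip
Dir NE: first cell '.' (not opp) -> no flip
Dir W: edge -> no flip
Dir E: opp run (5,1) capped by W -> flip
Dir SW: edge -> no flip
Dir S: first cell '.' (not opp) -> no flip
Dir SE: first cell 'W' (not opp) -> no flip

Answer: (5,1)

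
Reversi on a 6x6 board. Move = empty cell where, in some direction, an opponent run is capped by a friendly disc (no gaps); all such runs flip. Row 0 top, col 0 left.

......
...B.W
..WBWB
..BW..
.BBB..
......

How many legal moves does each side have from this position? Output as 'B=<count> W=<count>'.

-- B to move --
(0,4): no bracket -> illegal
(0,5): flips 1 -> legal
(1,1): no bracket -> illegal
(1,2): flips 1 -> legal
(1,4): no bracket -> illegal
(2,1): flips 1 -> legal
(3,1): flips 1 -> legal
(3,4): flips 1 -> legal
(3,5): flips 1 -> legal
(4,4): no bracket -> illegal
B mobility = 6
-- W to move --
(0,2): flips 1 -> legal
(0,3): flips 2 -> legal
(0,4): flips 1 -> legal
(1,2): no bracket -> illegal
(1,4): no bracket -> illegal
(2,1): no bracket -> illegal
(3,0): no bracket -> illegal
(3,1): flips 1 -> legal
(3,4): no bracket -> illegal
(3,5): flips 1 -> legal
(4,0): no bracket -> illegal
(4,4): no bracket -> illegal
(5,0): no bracket -> illegal
(5,1): flips 1 -> legal
(5,2): flips 2 -> legal
(5,3): flips 1 -> legal
(5,4): no bracket -> illegal
W mobility = 8

Answer: B=6 W=8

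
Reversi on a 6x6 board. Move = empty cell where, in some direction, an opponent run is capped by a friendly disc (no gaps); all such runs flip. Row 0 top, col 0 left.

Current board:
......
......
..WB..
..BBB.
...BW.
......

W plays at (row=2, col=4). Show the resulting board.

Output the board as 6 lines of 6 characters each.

Answer: ......
......
..WWW.
..BBW.
...BW.
......

Derivation:
Place W at (2,4); scan 8 dirs for brackets.
Dir NW: first cell '.' (not opp) -> no flip
Dir N: first cell '.' (not opp) -> no flip
Dir NE: first cell '.' (not opp) -> no flip
Dir W: opp run (2,3) capped by W -> flip
Dir E: first cell '.' (not opp) -> no flip
Dir SW: opp run (3,3), next='.' -> no flip
Dir S: opp run (3,4) capped by W -> flip
Dir SE: first cell '.' (not opp) -> no flip
All flips: (2,3) (3,4)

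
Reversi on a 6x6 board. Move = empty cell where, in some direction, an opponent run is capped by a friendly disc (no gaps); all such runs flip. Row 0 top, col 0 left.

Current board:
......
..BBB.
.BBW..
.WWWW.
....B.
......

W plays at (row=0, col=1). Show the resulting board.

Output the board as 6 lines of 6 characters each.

Place W at (0,1); scan 8 dirs for brackets.
Dir NW: edge -> no flip
Dir N: edge -> no flip
Dir NE: edge -> no flip
Dir W: first cell '.' (not opp) -> no flip
Dir E: first cell '.' (not opp) -> no flip
Dir SW: first cell '.' (not opp) -> no flip
Dir S: first cell '.' (not opp) -> no flip
Dir SE: opp run (1,2) capped by W -> flip
All flips: (1,2)

Answer: .W....
..WBB.
.BBW..
.WWWW.
....B.
......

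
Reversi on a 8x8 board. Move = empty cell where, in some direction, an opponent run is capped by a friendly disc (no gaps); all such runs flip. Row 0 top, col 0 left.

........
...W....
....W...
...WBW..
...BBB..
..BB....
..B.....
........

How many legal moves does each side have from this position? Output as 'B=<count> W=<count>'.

Answer: B=7 W=4

Derivation:
-- B to move --
(0,2): no bracket -> illegal
(0,3): no bracket -> illegal
(0,4): no bracket -> illegal
(1,2): no bracket -> illegal
(1,4): flips 1 -> legal
(1,5): no bracket -> illegal
(2,2): flips 1 -> legal
(2,3): flips 1 -> legal
(2,5): flips 1 -> legal
(2,6): flips 1 -> legal
(3,2): flips 1 -> legal
(3,6): flips 1 -> legal
(4,2): no bracket -> illegal
(4,6): no bracket -> illegal
B mobility = 7
-- W to move --
(2,3): no bracket -> illegal
(2,5): no bracket -> illegal
(3,2): no bracket -> illegal
(3,6): no bracket -> illegal
(4,1): no bracket -> illegal
(4,2): no bracket -> illegal
(4,6): no bracket -> illegal
(5,1): no bracket -> illegal
(5,4): flips 2 -> legal
(5,5): flips 2 -> legal
(5,6): no bracket -> illegal
(6,1): no bracket -> illegal
(6,3): flips 2 -> legal
(6,4): no bracket -> illegal
(7,1): flips 3 -> legal
(7,2): no bracket -> illegal
(7,3): no bracket -> illegal
W mobility = 4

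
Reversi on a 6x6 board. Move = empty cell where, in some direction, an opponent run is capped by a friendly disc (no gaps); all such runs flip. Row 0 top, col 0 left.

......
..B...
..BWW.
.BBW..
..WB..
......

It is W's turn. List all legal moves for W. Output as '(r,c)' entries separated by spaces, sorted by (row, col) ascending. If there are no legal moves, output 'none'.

(0,1): flips 1 -> legal
(0,2): flips 3 -> legal
(0,3): no bracket -> illegal
(1,1): flips 1 -> legal
(1,3): no bracket -> illegal
(2,0): flips 1 -> legal
(2,1): flips 1 -> legal
(3,0): flips 2 -> legal
(3,4): no bracket -> illegal
(4,0): no bracket -> illegal
(4,1): flips 1 -> legal
(4,4): flips 1 -> legal
(5,2): no bracket -> illegal
(5,3): flips 1 -> legal
(5,4): no bracket -> illegal

Answer: (0,1) (0,2) (1,1) (2,0) (2,1) (3,0) (4,1) (4,4) (5,3)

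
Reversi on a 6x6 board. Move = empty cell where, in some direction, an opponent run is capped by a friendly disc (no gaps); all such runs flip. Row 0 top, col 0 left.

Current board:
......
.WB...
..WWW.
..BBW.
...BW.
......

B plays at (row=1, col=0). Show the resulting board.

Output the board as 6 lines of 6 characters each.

Place B at (1,0); scan 8 dirs for brackets.
Dir NW: edge -> no flip
Dir N: first cell '.' (not opp) -> no flip
Dir NE: first cell '.' (not opp) -> no flip
Dir W: edge -> no flip
Dir E: opp run (1,1) capped by B -> flip
Dir SW: edge -> no flip
Dir S: first cell '.' (not opp) -> no flip
Dir SE: first cell '.' (not opp) -> no flip
All flips: (1,1)

Answer: ......
BBB...
..WWW.
..BBW.
...BW.
......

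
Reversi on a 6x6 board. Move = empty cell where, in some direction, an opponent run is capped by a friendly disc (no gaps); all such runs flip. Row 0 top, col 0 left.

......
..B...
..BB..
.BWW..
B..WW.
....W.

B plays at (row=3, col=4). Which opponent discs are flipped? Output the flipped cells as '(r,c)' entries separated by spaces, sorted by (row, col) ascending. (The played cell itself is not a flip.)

Dir NW: first cell 'B' (not opp) -> no flip
Dir N: first cell '.' (not opp) -> no flip
Dir NE: first cell '.' (not opp) -> no flip
Dir W: opp run (3,3) (3,2) capped by B -> flip
Dir E: first cell '.' (not opp) -> no flip
Dir SW: opp run (4,3), next='.' -> no flip
Dir S: opp run (4,4) (5,4), next=edge -> no flip
Dir SE: first cell '.' (not opp) -> no flip

Answer: (3,2) (3,3)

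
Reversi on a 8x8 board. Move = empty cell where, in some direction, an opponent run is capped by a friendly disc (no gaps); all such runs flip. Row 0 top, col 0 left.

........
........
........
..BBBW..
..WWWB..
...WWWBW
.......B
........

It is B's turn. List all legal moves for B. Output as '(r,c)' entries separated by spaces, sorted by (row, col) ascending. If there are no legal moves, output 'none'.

Answer: (2,5) (3,6) (4,1) (4,7) (5,1) (5,2) (6,3) (6,4) (6,5) (6,6)

Derivation:
(2,4): no bracket -> illegal
(2,5): flips 1 -> legal
(2,6): no bracket -> illegal
(3,1): no bracket -> illegal
(3,6): flips 1 -> legal
(4,1): flips 3 -> legal
(4,6): no bracket -> illegal
(4,7): flips 1 -> legal
(5,1): flips 1 -> legal
(5,2): flips 5 -> legal
(6,2): no bracket -> illegal
(6,3): flips 3 -> legal
(6,4): flips 2 -> legal
(6,5): flips 3 -> legal
(6,6): flips 2 -> legal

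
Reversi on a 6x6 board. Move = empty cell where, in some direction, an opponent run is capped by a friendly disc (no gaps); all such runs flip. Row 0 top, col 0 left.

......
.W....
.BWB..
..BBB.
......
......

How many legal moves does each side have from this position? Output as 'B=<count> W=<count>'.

-- B to move --
(0,0): flips 2 -> legal
(0,1): flips 1 -> legal
(0,2): no bracket -> illegal
(1,0): no bracket -> illegal
(1,2): flips 1 -> legal
(1,3): no bracket -> illegal
(2,0): no bracket -> illegal
(3,1): no bracket -> illegal
B mobility = 3
-- W to move --
(1,0): no bracket -> illegal
(1,2): no bracket -> illegal
(1,3): no bracket -> illegal
(1,4): no bracket -> illegal
(2,0): flips 1 -> legal
(2,4): flips 1 -> legal
(2,5): no bracket -> illegal
(3,0): no bracket -> illegal
(3,1): flips 1 -> legal
(3,5): no bracket -> illegal
(4,1): no bracket -> illegal
(4,2): flips 1 -> legal
(4,3): no bracket -> illegal
(4,4): flips 1 -> legal
(4,5): no bracket -> illegal
W mobility = 5

Answer: B=3 W=5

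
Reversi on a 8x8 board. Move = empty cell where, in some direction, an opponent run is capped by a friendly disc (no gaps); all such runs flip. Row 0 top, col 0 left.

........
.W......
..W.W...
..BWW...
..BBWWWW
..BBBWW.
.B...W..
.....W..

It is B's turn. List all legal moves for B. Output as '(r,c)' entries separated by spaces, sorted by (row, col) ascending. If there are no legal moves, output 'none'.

Answer: (1,2) (1,4) (1,5) (2,3) (2,5) (3,5) (3,6) (5,7) (7,6)

Derivation:
(0,0): no bracket -> illegal
(0,1): no bracket -> illegal
(0,2): no bracket -> illegal
(1,0): no bracket -> illegal
(1,2): flips 1 -> legal
(1,3): no bracket -> illegal
(1,4): flips 3 -> legal
(1,5): flips 2 -> legal
(2,0): no bracket -> illegal
(2,1): no bracket -> illegal
(2,3): flips 1 -> legal
(2,5): flips 1 -> legal
(3,1): no bracket -> illegal
(3,5): flips 3 -> legal
(3,6): flips 1 -> legal
(3,7): no bracket -> illegal
(5,7): flips 2 -> legal
(6,4): no bracket -> illegal
(6,6): no bracket -> illegal
(6,7): no bracket -> illegal
(7,4): no bracket -> illegal
(7,6): flips 1 -> legal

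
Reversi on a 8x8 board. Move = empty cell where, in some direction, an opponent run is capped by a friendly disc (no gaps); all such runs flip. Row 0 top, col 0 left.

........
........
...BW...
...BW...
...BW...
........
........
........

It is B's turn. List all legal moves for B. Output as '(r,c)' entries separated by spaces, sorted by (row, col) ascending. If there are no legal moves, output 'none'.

Answer: (1,5) (2,5) (3,5) (4,5) (5,5)

Derivation:
(1,3): no bracket -> illegal
(1,4): no bracket -> illegal
(1,5): flips 1 -> legal
(2,5): flips 2 -> legal
(3,5): flips 1 -> legal
(4,5): flips 2 -> legal
(5,3): no bracket -> illegal
(5,4): no bracket -> illegal
(5,5): flips 1 -> legal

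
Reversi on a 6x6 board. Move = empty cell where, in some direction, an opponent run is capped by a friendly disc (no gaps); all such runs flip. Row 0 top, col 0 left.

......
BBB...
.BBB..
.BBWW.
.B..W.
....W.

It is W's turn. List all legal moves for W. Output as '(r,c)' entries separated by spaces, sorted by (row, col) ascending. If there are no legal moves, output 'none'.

Answer: (0,0) (0,1) (1,3) (3,0)

Derivation:
(0,0): flips 2 -> legal
(0,1): flips 2 -> legal
(0,2): no bracket -> illegal
(0,3): no bracket -> illegal
(1,3): flips 1 -> legal
(1,4): no bracket -> illegal
(2,0): no bracket -> illegal
(2,4): no bracket -> illegal
(3,0): flips 2 -> legal
(4,0): no bracket -> illegal
(4,2): no bracket -> illegal
(4,3): no bracket -> illegal
(5,0): no bracket -> illegal
(5,1): no bracket -> illegal
(5,2): no bracket -> illegal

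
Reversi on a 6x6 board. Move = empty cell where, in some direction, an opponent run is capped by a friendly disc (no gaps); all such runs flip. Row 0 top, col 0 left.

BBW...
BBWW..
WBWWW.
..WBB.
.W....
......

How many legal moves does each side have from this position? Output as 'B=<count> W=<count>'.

-- B to move --
(0,3): flips 4 -> legal
(0,4): no bracket -> illegal
(1,4): flips 3 -> legal
(1,5): flips 1 -> legal
(2,5): flips 3 -> legal
(3,0): flips 1 -> legal
(3,1): flips 1 -> legal
(3,5): no bracket -> illegal
(4,0): no bracket -> illegal
(4,2): no bracket -> illegal
(4,3): flips 1 -> legal
(5,0): no bracket -> illegal
(5,1): no bracket -> illegal
(5,2): no bracket -> illegal
B mobility = 7
-- W to move --
(2,5): no bracket -> illegal
(3,0): flips 1 -> legal
(3,1): no bracket -> illegal
(3,5): flips 2 -> legal
(4,2): flips 1 -> legal
(4,3): flips 1 -> legal
(4,4): flips 2 -> legal
(4,5): flips 1 -> legal
W mobility = 6

Answer: B=7 W=6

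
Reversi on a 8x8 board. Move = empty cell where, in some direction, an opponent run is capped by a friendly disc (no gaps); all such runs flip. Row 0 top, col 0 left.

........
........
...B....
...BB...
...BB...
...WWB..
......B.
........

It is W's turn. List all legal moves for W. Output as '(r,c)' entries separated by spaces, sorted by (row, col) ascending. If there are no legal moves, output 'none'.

(1,2): no bracket -> illegal
(1,3): flips 3 -> legal
(1,4): no bracket -> illegal
(2,2): no bracket -> illegal
(2,4): flips 2 -> legal
(2,5): no bracket -> illegal
(3,2): flips 1 -> legal
(3,5): flips 1 -> legal
(4,2): no bracket -> illegal
(4,5): no bracket -> illegal
(4,6): no bracket -> illegal
(5,2): no bracket -> illegal
(5,6): flips 1 -> legal
(5,7): no bracket -> illegal
(6,4): no bracket -> illegal
(6,5): no bracket -> illegal
(6,7): no bracket -> illegal
(7,5): no bracket -> illegal
(7,6): no bracket -> illegal
(7,7): no bracket -> illegal

Answer: (1,3) (2,4) (3,2) (3,5) (5,6)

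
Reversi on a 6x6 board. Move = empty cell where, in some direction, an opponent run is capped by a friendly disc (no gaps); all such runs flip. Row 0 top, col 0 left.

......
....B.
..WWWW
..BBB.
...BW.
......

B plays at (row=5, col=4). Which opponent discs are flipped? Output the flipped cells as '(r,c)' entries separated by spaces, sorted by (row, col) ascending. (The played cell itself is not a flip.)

Answer: (4,4)

Derivation:
Dir NW: first cell 'B' (not opp) -> no flip
Dir N: opp run (4,4) capped by B -> flip
Dir NE: first cell '.' (not opp) -> no flip
Dir W: first cell '.' (not opp) -> no flip
Dir E: first cell '.' (not opp) -> no flip
Dir SW: edge -> no flip
Dir S: edge -> no flip
Dir SE: edge -> no flip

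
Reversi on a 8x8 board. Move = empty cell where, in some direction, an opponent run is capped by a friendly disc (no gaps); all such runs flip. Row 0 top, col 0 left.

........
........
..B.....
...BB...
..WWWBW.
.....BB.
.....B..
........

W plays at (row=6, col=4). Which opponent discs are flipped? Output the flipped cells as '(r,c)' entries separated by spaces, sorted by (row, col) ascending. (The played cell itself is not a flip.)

Dir NW: first cell '.' (not opp) -> no flip
Dir N: first cell '.' (not opp) -> no flip
Dir NE: opp run (5,5) capped by W -> flip
Dir W: first cell '.' (not opp) -> no flip
Dir E: opp run (6,5), next='.' -> no flip
Dir SW: first cell '.' (not opp) -> no flip
Dir S: first cell '.' (not opp) -> no flip
Dir SE: first cell '.' (not opp) -> no flip

Answer: (5,5)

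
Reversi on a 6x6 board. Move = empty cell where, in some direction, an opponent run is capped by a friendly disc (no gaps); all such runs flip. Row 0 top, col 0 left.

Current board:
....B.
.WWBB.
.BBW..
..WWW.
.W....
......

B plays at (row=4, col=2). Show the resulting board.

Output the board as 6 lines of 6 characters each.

Place B at (4,2); scan 8 dirs for brackets.
Dir NW: first cell '.' (not opp) -> no flip
Dir N: opp run (3,2) capped by B -> flip
Dir NE: opp run (3,3), next='.' -> no flip
Dir W: opp run (4,1), next='.' -> no flip
Dir E: first cell '.' (not opp) -> no flip
Dir SW: first cell '.' (not opp) -> no flip
Dir S: first cell '.' (not opp) -> no flip
Dir SE: first cell '.' (not opp) -> no flip
All flips: (3,2)

Answer: ....B.
.WWBB.
.BBW..
..BWW.
.WB...
......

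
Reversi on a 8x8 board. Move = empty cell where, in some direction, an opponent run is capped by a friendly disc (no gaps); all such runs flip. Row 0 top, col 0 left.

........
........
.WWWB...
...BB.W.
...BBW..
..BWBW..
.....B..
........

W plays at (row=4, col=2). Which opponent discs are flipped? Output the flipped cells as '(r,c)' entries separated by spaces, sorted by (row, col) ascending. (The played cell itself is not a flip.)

Dir NW: first cell '.' (not opp) -> no flip
Dir N: first cell '.' (not opp) -> no flip
Dir NE: opp run (3,3) (2,4), next='.' -> no flip
Dir W: first cell '.' (not opp) -> no flip
Dir E: opp run (4,3) (4,4) capped by W -> flip
Dir SW: first cell '.' (not opp) -> no flip
Dir S: opp run (5,2), next='.' -> no flip
Dir SE: first cell 'W' (not opp) -> no flip

Answer: (4,3) (4,4)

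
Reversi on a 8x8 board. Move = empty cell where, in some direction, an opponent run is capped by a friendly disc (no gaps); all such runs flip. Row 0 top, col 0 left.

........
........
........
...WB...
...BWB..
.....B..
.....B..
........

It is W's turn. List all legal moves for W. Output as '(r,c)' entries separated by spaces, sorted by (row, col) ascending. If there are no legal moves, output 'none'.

Answer: (2,4) (3,5) (4,2) (4,6) (5,3) (6,6)

Derivation:
(2,3): no bracket -> illegal
(2,4): flips 1 -> legal
(2,5): no bracket -> illegal
(3,2): no bracket -> illegal
(3,5): flips 1 -> legal
(3,6): no bracket -> illegal
(4,2): flips 1 -> legal
(4,6): flips 1 -> legal
(5,2): no bracket -> illegal
(5,3): flips 1 -> legal
(5,4): no bracket -> illegal
(5,6): no bracket -> illegal
(6,4): no bracket -> illegal
(6,6): flips 1 -> legal
(7,4): no bracket -> illegal
(7,5): no bracket -> illegal
(7,6): no bracket -> illegal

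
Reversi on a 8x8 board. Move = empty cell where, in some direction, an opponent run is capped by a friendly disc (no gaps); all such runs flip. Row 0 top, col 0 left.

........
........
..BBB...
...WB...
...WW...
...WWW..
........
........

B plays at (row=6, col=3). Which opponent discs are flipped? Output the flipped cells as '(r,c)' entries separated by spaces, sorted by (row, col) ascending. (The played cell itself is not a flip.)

Answer: (3,3) (4,3) (5,3)

Derivation:
Dir NW: first cell '.' (not opp) -> no flip
Dir N: opp run (5,3) (4,3) (3,3) capped by B -> flip
Dir NE: opp run (5,4), next='.' -> no flip
Dir W: first cell '.' (not opp) -> no flip
Dir E: first cell '.' (not opp) -> no flip
Dir SW: first cell '.' (not opp) -> no flip
Dir S: first cell '.' (not opp) -> no flip
Dir SE: first cell '.' (not opp) -> no flip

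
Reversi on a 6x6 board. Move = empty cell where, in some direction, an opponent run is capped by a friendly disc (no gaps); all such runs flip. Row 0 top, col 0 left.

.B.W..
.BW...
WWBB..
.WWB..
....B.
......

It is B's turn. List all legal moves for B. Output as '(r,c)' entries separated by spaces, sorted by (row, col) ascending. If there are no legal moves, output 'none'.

Answer: (0,2) (1,3) (3,0) (4,0) (4,1) (4,2)

Derivation:
(0,2): flips 1 -> legal
(0,4): no bracket -> illegal
(1,0): no bracket -> illegal
(1,3): flips 1 -> legal
(1,4): no bracket -> illegal
(3,0): flips 2 -> legal
(4,0): flips 1 -> legal
(4,1): flips 3 -> legal
(4,2): flips 1 -> legal
(4,3): no bracket -> illegal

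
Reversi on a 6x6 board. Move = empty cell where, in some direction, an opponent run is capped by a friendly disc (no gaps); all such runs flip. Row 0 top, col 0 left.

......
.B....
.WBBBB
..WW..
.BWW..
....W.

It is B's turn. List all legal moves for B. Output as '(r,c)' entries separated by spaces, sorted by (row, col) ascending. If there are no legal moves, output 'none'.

(1,0): no bracket -> illegal
(1,2): no bracket -> illegal
(2,0): flips 1 -> legal
(3,0): no bracket -> illegal
(3,1): flips 1 -> legal
(3,4): no bracket -> illegal
(4,4): flips 3 -> legal
(4,5): no bracket -> illegal
(5,1): flips 2 -> legal
(5,2): flips 2 -> legal
(5,3): flips 2 -> legal
(5,5): no bracket -> illegal

Answer: (2,0) (3,1) (4,4) (5,1) (5,2) (5,3)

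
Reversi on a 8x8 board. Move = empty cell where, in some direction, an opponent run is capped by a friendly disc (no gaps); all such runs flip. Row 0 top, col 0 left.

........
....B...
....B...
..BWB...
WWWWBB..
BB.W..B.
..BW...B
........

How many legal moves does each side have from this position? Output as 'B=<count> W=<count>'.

-- B to move --
(2,2): flips 1 -> legal
(2,3): no bracket -> illegal
(3,0): flips 1 -> legal
(3,1): flips 1 -> legal
(5,2): flips 2 -> legal
(5,4): flips 1 -> legal
(6,4): flips 1 -> legal
(7,2): no bracket -> illegal
(7,3): no bracket -> illegal
(7,4): no bracket -> illegal
B mobility = 6
-- W to move --
(0,3): no bracket -> illegal
(0,4): no bracket -> illegal
(0,5): no bracket -> illegal
(1,3): no bracket -> illegal
(1,5): flips 1 -> legal
(2,1): flips 1 -> legal
(2,2): flips 1 -> legal
(2,3): flips 1 -> legal
(2,5): flips 1 -> legal
(3,1): flips 1 -> legal
(3,5): flips 2 -> legal
(3,6): no bracket -> illegal
(4,6): flips 2 -> legal
(4,7): no bracket -> illegal
(5,2): no bracket -> illegal
(5,4): no bracket -> illegal
(5,5): flips 1 -> legal
(5,7): no bracket -> illegal
(6,0): flips 2 -> legal
(6,1): flips 2 -> legal
(6,5): no bracket -> illegal
(6,6): no bracket -> illegal
(7,1): flips 1 -> legal
(7,2): no bracket -> illegal
(7,3): flips 2 -> legal
(7,6): no bracket -> illegal
(7,7): no bracket -> illegal
W mobility = 13

Answer: B=6 W=13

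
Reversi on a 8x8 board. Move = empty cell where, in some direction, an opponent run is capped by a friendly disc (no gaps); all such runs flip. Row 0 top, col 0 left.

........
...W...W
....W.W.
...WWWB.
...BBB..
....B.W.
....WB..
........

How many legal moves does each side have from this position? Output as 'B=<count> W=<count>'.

-- B to move --
(0,2): no bracket -> illegal
(0,3): no bracket -> illegal
(0,4): no bracket -> illegal
(0,6): no bracket -> illegal
(0,7): no bracket -> illegal
(1,2): no bracket -> illegal
(1,4): flips 2 -> legal
(1,5): no bracket -> illegal
(1,6): flips 1 -> legal
(2,2): flips 1 -> legal
(2,3): flips 2 -> legal
(2,5): flips 2 -> legal
(2,7): no bracket -> illegal
(3,2): flips 3 -> legal
(3,7): no bracket -> illegal
(4,2): no bracket -> illegal
(4,6): no bracket -> illegal
(4,7): flips 1 -> legal
(5,3): no bracket -> illegal
(5,5): no bracket -> illegal
(5,7): no bracket -> illegal
(6,3): flips 1 -> legal
(6,6): no bracket -> illegal
(6,7): flips 1 -> legal
(7,3): no bracket -> illegal
(7,4): flips 1 -> legal
(7,5): no bracket -> illegal
B mobility = 10
-- W to move --
(2,5): no bracket -> illegal
(2,7): no bracket -> illegal
(3,2): no bracket -> illegal
(3,7): flips 1 -> legal
(4,2): no bracket -> illegal
(4,6): flips 1 -> legal
(4,7): no bracket -> illegal
(5,2): flips 1 -> legal
(5,3): flips 2 -> legal
(5,5): flips 2 -> legal
(6,3): no bracket -> illegal
(6,6): flips 1 -> legal
(7,4): flips 1 -> legal
(7,5): no bracket -> illegal
(7,6): no bracket -> illegal
W mobility = 7

Answer: B=10 W=7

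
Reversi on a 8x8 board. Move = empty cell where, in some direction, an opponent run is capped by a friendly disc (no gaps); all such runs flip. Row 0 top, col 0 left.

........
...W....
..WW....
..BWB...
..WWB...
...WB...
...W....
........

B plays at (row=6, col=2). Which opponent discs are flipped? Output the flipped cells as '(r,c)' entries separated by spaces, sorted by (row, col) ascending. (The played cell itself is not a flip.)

Answer: (5,3)

Derivation:
Dir NW: first cell '.' (not opp) -> no flip
Dir N: first cell '.' (not opp) -> no flip
Dir NE: opp run (5,3) capped by B -> flip
Dir W: first cell '.' (not opp) -> no flip
Dir E: opp run (6,3), next='.' -> no flip
Dir SW: first cell '.' (not opp) -> no flip
Dir S: first cell '.' (not opp) -> no flip
Dir SE: first cell '.' (not opp) -> no flip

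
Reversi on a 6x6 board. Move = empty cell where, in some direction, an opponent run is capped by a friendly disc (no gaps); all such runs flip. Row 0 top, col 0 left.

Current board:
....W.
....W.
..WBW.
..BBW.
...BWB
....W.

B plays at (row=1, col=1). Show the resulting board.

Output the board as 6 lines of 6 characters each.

Answer: ....W.
.B..W.
..BBW.
..BBW.
...BWB
....W.

Derivation:
Place B at (1,1); scan 8 dirs for brackets.
Dir NW: first cell '.' (not opp) -> no flip
Dir N: first cell '.' (not opp) -> no flip
Dir NE: first cell '.' (not opp) -> no flip
Dir W: first cell '.' (not opp) -> no flip
Dir E: first cell '.' (not opp) -> no flip
Dir SW: first cell '.' (not opp) -> no flip
Dir S: first cell '.' (not opp) -> no flip
Dir SE: opp run (2,2) capped by B -> flip
All flips: (2,2)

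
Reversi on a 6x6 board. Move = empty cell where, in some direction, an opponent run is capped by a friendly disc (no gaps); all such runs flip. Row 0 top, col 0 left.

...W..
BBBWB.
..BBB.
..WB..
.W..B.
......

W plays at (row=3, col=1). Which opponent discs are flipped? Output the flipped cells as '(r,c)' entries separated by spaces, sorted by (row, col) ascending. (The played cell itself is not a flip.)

Answer: (2,2)

Derivation:
Dir NW: first cell '.' (not opp) -> no flip
Dir N: first cell '.' (not opp) -> no flip
Dir NE: opp run (2,2) capped by W -> flip
Dir W: first cell '.' (not opp) -> no flip
Dir E: first cell 'W' (not opp) -> no flip
Dir SW: first cell '.' (not opp) -> no flip
Dir S: first cell 'W' (not opp) -> no flip
Dir SE: first cell '.' (not opp) -> no flip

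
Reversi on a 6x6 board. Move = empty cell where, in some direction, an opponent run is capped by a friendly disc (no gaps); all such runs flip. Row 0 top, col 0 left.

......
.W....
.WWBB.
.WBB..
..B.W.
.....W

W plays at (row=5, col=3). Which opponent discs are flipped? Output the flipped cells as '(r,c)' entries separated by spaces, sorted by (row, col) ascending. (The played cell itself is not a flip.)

Answer: (4,2)

Derivation:
Dir NW: opp run (4,2) capped by W -> flip
Dir N: first cell '.' (not opp) -> no flip
Dir NE: first cell 'W' (not opp) -> no flip
Dir W: first cell '.' (not opp) -> no flip
Dir E: first cell '.' (not opp) -> no flip
Dir SW: edge -> no flip
Dir S: edge -> no flip
Dir SE: edge -> no flip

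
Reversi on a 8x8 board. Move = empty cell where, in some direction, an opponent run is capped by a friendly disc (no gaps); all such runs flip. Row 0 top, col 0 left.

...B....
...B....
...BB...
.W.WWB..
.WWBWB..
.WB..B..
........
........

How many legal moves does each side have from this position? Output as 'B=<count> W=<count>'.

Answer: B=9 W=12

Derivation:
-- B to move --
(2,0): no bracket -> illegal
(2,1): no bracket -> illegal
(2,2): flips 2 -> legal
(2,5): flips 1 -> legal
(3,0): flips 1 -> legal
(3,2): flips 3 -> legal
(4,0): flips 2 -> legal
(5,0): flips 1 -> legal
(5,3): flips 1 -> legal
(5,4): flips 2 -> legal
(6,0): flips 3 -> legal
(6,1): no bracket -> illegal
(6,2): no bracket -> illegal
B mobility = 9
-- W to move --
(0,2): no bracket -> illegal
(0,4): no bracket -> illegal
(1,2): flips 1 -> legal
(1,4): flips 1 -> legal
(1,5): flips 1 -> legal
(2,2): no bracket -> illegal
(2,5): no bracket -> illegal
(2,6): flips 1 -> legal
(3,2): no bracket -> illegal
(3,6): flips 1 -> legal
(4,6): flips 1 -> legal
(5,3): flips 2 -> legal
(5,4): no bracket -> illegal
(5,6): flips 1 -> legal
(6,1): flips 2 -> legal
(6,2): flips 1 -> legal
(6,3): flips 1 -> legal
(6,4): no bracket -> illegal
(6,5): no bracket -> illegal
(6,6): flips 1 -> legal
W mobility = 12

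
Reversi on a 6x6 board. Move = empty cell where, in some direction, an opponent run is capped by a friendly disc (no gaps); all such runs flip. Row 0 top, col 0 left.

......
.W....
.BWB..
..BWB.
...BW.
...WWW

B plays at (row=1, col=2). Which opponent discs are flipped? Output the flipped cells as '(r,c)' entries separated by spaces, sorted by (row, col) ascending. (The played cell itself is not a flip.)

Answer: (2,2)

Derivation:
Dir NW: first cell '.' (not opp) -> no flip
Dir N: first cell '.' (not opp) -> no flip
Dir NE: first cell '.' (not opp) -> no flip
Dir W: opp run (1,1), next='.' -> no flip
Dir E: first cell '.' (not opp) -> no flip
Dir SW: first cell 'B' (not opp) -> no flip
Dir S: opp run (2,2) capped by B -> flip
Dir SE: first cell 'B' (not opp) -> no flip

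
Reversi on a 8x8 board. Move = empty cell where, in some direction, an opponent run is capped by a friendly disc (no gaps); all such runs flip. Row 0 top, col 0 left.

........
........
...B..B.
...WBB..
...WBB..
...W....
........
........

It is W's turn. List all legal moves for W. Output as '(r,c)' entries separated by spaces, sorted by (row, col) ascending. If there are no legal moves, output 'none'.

Answer: (1,3) (1,7) (2,5) (3,6) (4,6) (5,5)

Derivation:
(1,2): no bracket -> illegal
(1,3): flips 1 -> legal
(1,4): no bracket -> illegal
(1,5): no bracket -> illegal
(1,6): no bracket -> illegal
(1,7): flips 3 -> legal
(2,2): no bracket -> illegal
(2,4): no bracket -> illegal
(2,5): flips 1 -> legal
(2,7): no bracket -> illegal
(3,2): no bracket -> illegal
(3,6): flips 2 -> legal
(3,7): no bracket -> illegal
(4,6): flips 2 -> legal
(5,4): no bracket -> illegal
(5,5): flips 1 -> legal
(5,6): no bracket -> illegal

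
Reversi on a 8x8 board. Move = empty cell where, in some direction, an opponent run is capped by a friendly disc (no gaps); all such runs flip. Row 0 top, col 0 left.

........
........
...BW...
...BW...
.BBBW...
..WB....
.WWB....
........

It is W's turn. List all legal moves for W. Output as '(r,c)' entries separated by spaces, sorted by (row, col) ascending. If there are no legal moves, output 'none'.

Answer: (1,2) (2,2) (3,0) (3,2) (4,0) (5,1) (5,4) (6,4) (7,4)

Derivation:
(1,2): flips 1 -> legal
(1,3): no bracket -> illegal
(1,4): no bracket -> illegal
(2,2): flips 2 -> legal
(3,0): flips 1 -> legal
(3,1): no bracket -> illegal
(3,2): flips 2 -> legal
(4,0): flips 3 -> legal
(5,0): no bracket -> illegal
(5,1): flips 2 -> legal
(5,4): flips 1 -> legal
(6,4): flips 1 -> legal
(7,2): no bracket -> illegal
(7,3): no bracket -> illegal
(7,4): flips 1 -> legal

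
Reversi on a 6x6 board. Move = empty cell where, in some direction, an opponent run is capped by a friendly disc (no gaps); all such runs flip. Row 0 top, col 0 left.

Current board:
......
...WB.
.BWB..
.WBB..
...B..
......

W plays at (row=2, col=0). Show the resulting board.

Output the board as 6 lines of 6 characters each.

Place W at (2,0); scan 8 dirs for brackets.
Dir NW: edge -> no flip
Dir N: first cell '.' (not opp) -> no flip
Dir NE: first cell '.' (not opp) -> no flip
Dir W: edge -> no flip
Dir E: opp run (2,1) capped by W -> flip
Dir SW: edge -> no flip
Dir S: first cell '.' (not opp) -> no flip
Dir SE: first cell 'W' (not opp) -> no flip
All flips: (2,1)

Answer: ......
...WB.
WWWB..
.WBB..
...B..
......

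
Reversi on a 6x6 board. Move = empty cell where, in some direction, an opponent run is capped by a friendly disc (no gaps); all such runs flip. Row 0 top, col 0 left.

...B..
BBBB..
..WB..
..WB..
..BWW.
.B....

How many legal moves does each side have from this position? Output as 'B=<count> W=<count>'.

-- B to move --
(2,1): flips 1 -> legal
(3,1): flips 2 -> legal
(3,4): no bracket -> illegal
(3,5): no bracket -> illegal
(4,1): flips 1 -> legal
(4,5): flips 2 -> legal
(5,2): no bracket -> illegal
(5,3): flips 1 -> legal
(5,4): no bracket -> illegal
(5,5): flips 1 -> legal
B mobility = 6
-- W to move --
(0,0): flips 1 -> legal
(0,1): no bracket -> illegal
(0,2): flips 1 -> legal
(0,4): flips 1 -> legal
(1,4): flips 1 -> legal
(2,0): no bracket -> illegal
(2,1): no bracket -> illegal
(2,4): flips 1 -> legal
(3,1): no bracket -> illegal
(3,4): flips 1 -> legal
(4,0): no bracket -> illegal
(4,1): flips 1 -> legal
(5,0): no bracket -> illegal
(5,2): flips 1 -> legal
(5,3): no bracket -> illegal
W mobility = 8

Answer: B=6 W=8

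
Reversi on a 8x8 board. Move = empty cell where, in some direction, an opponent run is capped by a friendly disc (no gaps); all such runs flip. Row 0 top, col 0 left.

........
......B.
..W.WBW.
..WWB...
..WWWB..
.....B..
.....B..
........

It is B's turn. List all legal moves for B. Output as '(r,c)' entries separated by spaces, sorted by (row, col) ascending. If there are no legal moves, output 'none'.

(1,1): flips 3 -> legal
(1,2): no bracket -> illegal
(1,3): no bracket -> illegal
(1,4): flips 1 -> legal
(1,5): no bracket -> illegal
(1,7): no bracket -> illegal
(2,1): no bracket -> illegal
(2,3): flips 1 -> legal
(2,7): flips 1 -> legal
(3,1): flips 2 -> legal
(3,5): no bracket -> illegal
(3,6): flips 1 -> legal
(3,7): no bracket -> illegal
(4,1): flips 3 -> legal
(5,1): no bracket -> illegal
(5,2): flips 1 -> legal
(5,3): no bracket -> illegal
(5,4): flips 1 -> legal

Answer: (1,1) (1,4) (2,3) (2,7) (3,1) (3,6) (4,1) (5,2) (5,4)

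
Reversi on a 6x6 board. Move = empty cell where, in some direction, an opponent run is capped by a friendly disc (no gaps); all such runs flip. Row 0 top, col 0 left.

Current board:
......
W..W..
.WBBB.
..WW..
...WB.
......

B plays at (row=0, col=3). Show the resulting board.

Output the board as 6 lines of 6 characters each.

Answer: ...B..
W..B..
.WBBB.
..WW..
...WB.
......

Derivation:
Place B at (0,3); scan 8 dirs for brackets.
Dir NW: edge -> no flip
Dir N: edge -> no flip
Dir NE: edge -> no flip
Dir W: first cell '.' (not opp) -> no flip
Dir E: first cell '.' (not opp) -> no flip
Dir SW: first cell '.' (not opp) -> no flip
Dir S: opp run (1,3) capped by B -> flip
Dir SE: first cell '.' (not opp) -> no flip
All flips: (1,3)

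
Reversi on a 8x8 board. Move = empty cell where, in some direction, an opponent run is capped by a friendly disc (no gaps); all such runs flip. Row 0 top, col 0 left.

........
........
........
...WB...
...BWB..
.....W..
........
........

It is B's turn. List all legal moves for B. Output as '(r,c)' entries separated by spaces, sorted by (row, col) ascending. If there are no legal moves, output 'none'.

Answer: (2,3) (3,2) (5,4) (6,5)

Derivation:
(2,2): no bracket -> illegal
(2,3): flips 1 -> legal
(2,4): no bracket -> illegal
(3,2): flips 1 -> legal
(3,5): no bracket -> illegal
(4,2): no bracket -> illegal
(4,6): no bracket -> illegal
(5,3): no bracket -> illegal
(5,4): flips 1 -> legal
(5,6): no bracket -> illegal
(6,4): no bracket -> illegal
(6,5): flips 1 -> legal
(6,6): no bracket -> illegal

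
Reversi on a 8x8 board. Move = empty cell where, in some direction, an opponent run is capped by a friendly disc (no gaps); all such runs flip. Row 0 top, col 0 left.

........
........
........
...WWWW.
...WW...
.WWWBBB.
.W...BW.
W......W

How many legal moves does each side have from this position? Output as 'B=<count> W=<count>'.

-- B to move --
(2,2): flips 2 -> legal
(2,3): no bracket -> illegal
(2,4): flips 2 -> legal
(2,5): no bracket -> illegal
(2,6): no bracket -> illegal
(2,7): no bracket -> illegal
(3,2): flips 1 -> legal
(3,7): no bracket -> illegal
(4,0): no bracket -> illegal
(4,1): no bracket -> illegal
(4,2): no bracket -> illegal
(4,5): no bracket -> illegal
(4,6): no bracket -> illegal
(4,7): no bracket -> illegal
(5,0): flips 3 -> legal
(5,7): no bracket -> illegal
(6,0): no bracket -> illegal
(6,2): no bracket -> illegal
(6,3): no bracket -> illegal
(6,4): no bracket -> illegal
(6,7): flips 1 -> legal
(7,1): no bracket -> illegal
(7,2): no bracket -> illegal
(7,5): no bracket -> illegal
(7,6): flips 1 -> legal
B mobility = 6
-- W to move --
(4,5): no bracket -> illegal
(4,6): flips 1 -> legal
(4,7): no bracket -> illegal
(5,7): flips 3 -> legal
(6,3): no bracket -> illegal
(6,4): flips 2 -> legal
(6,7): no bracket -> illegal
(7,4): no bracket -> illegal
(7,5): no bracket -> illegal
(7,6): flips 2 -> legal
W mobility = 4

Answer: B=6 W=4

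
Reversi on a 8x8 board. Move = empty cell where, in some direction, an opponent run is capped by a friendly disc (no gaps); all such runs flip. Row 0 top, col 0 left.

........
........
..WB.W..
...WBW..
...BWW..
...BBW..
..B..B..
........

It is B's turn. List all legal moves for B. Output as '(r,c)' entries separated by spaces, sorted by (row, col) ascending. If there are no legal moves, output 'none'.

(1,1): no bracket -> illegal
(1,2): no bracket -> illegal
(1,3): no bracket -> illegal
(1,4): no bracket -> illegal
(1,5): flips 4 -> legal
(1,6): flips 1 -> legal
(2,1): flips 1 -> legal
(2,4): no bracket -> illegal
(2,6): flips 2 -> legal
(3,1): no bracket -> illegal
(3,2): flips 1 -> legal
(3,6): flips 2 -> legal
(4,2): no bracket -> illegal
(4,6): flips 2 -> legal
(5,6): flips 2 -> legal
(6,4): no bracket -> illegal
(6,6): no bracket -> illegal

Answer: (1,5) (1,6) (2,1) (2,6) (3,2) (3,6) (4,6) (5,6)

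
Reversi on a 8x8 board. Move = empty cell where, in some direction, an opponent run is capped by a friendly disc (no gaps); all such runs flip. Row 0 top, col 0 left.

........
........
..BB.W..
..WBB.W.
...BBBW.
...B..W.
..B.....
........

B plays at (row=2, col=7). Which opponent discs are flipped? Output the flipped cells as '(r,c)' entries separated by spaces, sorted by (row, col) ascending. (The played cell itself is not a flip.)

Answer: (3,6)

Derivation:
Dir NW: first cell '.' (not opp) -> no flip
Dir N: first cell '.' (not opp) -> no flip
Dir NE: edge -> no flip
Dir W: first cell '.' (not opp) -> no flip
Dir E: edge -> no flip
Dir SW: opp run (3,6) capped by B -> flip
Dir S: first cell '.' (not opp) -> no flip
Dir SE: edge -> no flip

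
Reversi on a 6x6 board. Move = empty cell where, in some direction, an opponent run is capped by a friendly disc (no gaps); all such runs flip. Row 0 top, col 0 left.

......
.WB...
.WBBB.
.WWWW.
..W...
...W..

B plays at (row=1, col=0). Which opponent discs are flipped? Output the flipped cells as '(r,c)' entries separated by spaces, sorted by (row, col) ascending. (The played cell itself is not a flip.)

Dir NW: edge -> no flip
Dir N: first cell '.' (not opp) -> no flip
Dir NE: first cell '.' (not opp) -> no flip
Dir W: edge -> no flip
Dir E: opp run (1,1) capped by B -> flip
Dir SW: edge -> no flip
Dir S: first cell '.' (not opp) -> no flip
Dir SE: opp run (2,1) (3,2), next='.' -> no flip

Answer: (1,1)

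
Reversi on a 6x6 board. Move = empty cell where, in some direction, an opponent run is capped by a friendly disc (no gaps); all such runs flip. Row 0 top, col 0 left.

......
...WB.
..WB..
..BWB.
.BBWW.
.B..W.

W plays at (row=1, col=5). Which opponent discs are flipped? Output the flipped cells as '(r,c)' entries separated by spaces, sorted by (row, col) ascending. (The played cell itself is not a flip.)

Dir NW: first cell '.' (not opp) -> no flip
Dir N: first cell '.' (not opp) -> no flip
Dir NE: edge -> no flip
Dir W: opp run (1,4) capped by W -> flip
Dir E: edge -> no flip
Dir SW: first cell '.' (not opp) -> no flip
Dir S: first cell '.' (not opp) -> no flip
Dir SE: edge -> no flip

Answer: (1,4)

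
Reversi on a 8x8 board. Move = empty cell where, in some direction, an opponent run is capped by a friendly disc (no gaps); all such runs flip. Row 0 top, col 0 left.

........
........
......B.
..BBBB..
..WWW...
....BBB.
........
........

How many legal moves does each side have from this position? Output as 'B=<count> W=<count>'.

Answer: B=3 W=9

Derivation:
-- B to move --
(3,1): no bracket -> illegal
(4,1): no bracket -> illegal
(4,5): no bracket -> illegal
(5,1): flips 1 -> legal
(5,2): flips 2 -> legal
(5,3): flips 2 -> legal
B mobility = 3
-- W to move --
(1,5): no bracket -> illegal
(1,6): no bracket -> illegal
(1,7): flips 2 -> legal
(2,1): flips 1 -> legal
(2,2): flips 2 -> legal
(2,3): flips 1 -> legal
(2,4): flips 2 -> legal
(2,5): flips 1 -> legal
(2,7): no bracket -> illegal
(3,1): no bracket -> illegal
(3,6): no bracket -> illegal
(3,7): no bracket -> illegal
(4,1): no bracket -> illegal
(4,5): no bracket -> illegal
(4,6): no bracket -> illegal
(4,7): no bracket -> illegal
(5,3): no bracket -> illegal
(5,7): no bracket -> illegal
(6,3): no bracket -> illegal
(6,4): flips 1 -> legal
(6,5): flips 1 -> legal
(6,6): flips 1 -> legal
(6,7): no bracket -> illegal
W mobility = 9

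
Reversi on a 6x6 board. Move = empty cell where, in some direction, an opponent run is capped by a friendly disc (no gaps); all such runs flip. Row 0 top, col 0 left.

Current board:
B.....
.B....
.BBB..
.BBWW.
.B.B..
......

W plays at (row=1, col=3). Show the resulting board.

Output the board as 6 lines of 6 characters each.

Place W at (1,3); scan 8 dirs for brackets.
Dir NW: first cell '.' (not opp) -> no flip
Dir N: first cell '.' (not opp) -> no flip
Dir NE: first cell '.' (not opp) -> no flip
Dir W: first cell '.' (not opp) -> no flip
Dir E: first cell '.' (not opp) -> no flip
Dir SW: opp run (2,2) (3,1), next='.' -> no flip
Dir S: opp run (2,3) capped by W -> flip
Dir SE: first cell '.' (not opp) -> no flip
All flips: (2,3)

Answer: B.....
.B.W..
.BBW..
.BBWW.
.B.B..
......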